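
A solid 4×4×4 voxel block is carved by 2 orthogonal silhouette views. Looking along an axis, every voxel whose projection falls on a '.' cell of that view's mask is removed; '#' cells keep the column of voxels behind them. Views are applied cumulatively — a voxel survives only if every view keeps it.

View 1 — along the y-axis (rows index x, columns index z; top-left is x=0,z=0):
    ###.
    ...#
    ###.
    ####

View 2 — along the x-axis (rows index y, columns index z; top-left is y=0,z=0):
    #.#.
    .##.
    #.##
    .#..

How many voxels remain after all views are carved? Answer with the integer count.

full grid |V| = 64
  1. axis=1 (XZ plane), |mask|=11  ⇒  voxels=44
  2. axis=0 (YZ plane), |mask|=8  ⇒  voxels=23

|visual hull| = 23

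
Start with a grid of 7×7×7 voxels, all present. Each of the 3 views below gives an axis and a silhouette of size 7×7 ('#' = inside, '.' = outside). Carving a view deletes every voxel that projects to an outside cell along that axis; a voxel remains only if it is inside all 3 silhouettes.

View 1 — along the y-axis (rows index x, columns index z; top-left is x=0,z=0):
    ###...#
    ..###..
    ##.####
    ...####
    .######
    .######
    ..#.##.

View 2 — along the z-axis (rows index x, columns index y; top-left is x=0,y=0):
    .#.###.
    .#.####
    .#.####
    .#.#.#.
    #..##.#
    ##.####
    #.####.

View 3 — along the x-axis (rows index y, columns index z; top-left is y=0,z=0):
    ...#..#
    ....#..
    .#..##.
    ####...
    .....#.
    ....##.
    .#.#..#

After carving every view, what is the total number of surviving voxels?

voxel count = 49

before carving: 343 voxels (7×7×7)
step 1: project along y, AND mask (32/49) → |grid| = 224
step 2: project along z, AND mask (32/49) → |grid| = 148
step 3: project along x, AND mask (16/49) → |grid| = 49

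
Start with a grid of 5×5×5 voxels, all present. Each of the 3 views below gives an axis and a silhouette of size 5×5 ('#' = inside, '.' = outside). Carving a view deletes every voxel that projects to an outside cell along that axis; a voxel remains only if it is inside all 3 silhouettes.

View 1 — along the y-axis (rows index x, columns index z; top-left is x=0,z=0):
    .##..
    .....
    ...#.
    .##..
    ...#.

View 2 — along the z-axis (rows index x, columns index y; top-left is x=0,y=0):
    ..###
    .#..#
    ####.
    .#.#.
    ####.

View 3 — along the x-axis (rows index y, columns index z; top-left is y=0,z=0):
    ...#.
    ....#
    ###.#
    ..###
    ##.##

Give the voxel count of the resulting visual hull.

full grid |V| = 125
step 1: project along y, AND mask (6/25) → |grid| = 30
step 2: project along z, AND mask (15/25) → |grid| = 18
step 3: project along x, AND mask (13/25) → |grid| = 9

9 voxels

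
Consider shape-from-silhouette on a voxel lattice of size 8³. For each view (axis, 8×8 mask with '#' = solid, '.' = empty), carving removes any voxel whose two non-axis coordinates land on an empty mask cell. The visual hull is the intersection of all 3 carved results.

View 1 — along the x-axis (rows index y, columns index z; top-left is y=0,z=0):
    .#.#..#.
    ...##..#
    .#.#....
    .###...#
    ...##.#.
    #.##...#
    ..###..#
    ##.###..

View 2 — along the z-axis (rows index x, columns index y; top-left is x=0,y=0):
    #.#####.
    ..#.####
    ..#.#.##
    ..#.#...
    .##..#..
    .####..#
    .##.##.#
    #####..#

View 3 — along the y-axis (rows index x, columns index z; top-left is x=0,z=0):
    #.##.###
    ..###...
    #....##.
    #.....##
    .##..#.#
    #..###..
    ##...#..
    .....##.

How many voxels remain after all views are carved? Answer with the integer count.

remaining voxels: 51

before carving: 512 voxels (8×8×8)
after view 1 [x-axis, 28 of 64 cells solid] → remaining = 224
after view 2 [z-axis, 36 of 64 cells solid] → remaining = 120
after view 3 [y-axis, 28 of 64 cells solid] → remaining = 51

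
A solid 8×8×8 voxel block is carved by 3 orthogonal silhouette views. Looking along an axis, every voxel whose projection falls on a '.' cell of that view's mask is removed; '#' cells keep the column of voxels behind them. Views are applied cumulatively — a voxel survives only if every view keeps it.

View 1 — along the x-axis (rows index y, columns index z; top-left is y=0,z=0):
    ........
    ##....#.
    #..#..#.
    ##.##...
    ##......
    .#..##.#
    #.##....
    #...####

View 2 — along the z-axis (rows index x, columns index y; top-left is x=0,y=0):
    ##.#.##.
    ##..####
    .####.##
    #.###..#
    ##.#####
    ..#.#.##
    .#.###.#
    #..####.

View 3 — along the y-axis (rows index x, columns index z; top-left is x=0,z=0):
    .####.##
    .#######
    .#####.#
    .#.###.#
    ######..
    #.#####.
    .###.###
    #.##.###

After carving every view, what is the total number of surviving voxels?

|visual hull| = 89

before carving: 512 voxels (8×8×8)
V1 x: intersect with YZ mask (24 set) -- 192 left
V2 z: intersect with XY mask (43 set) -- 130 left
V3 y: intersect with XZ mask (48 set) -- 89 left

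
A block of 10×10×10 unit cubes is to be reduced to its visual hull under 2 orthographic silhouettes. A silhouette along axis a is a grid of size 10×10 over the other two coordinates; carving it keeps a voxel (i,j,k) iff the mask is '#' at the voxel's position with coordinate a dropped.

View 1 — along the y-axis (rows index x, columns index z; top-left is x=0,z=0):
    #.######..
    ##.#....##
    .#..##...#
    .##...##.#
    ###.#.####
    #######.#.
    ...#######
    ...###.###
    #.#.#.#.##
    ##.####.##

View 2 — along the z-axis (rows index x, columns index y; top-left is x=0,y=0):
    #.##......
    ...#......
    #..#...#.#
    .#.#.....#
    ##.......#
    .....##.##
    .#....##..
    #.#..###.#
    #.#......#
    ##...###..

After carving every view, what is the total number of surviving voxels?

start: 10×10×10 = 1000 voxels
step 1: project along y, AND mask (64/100) → |grid| = 640
step 2: project along z, AND mask (35/100) → |grid| = 228

|visual hull| = 228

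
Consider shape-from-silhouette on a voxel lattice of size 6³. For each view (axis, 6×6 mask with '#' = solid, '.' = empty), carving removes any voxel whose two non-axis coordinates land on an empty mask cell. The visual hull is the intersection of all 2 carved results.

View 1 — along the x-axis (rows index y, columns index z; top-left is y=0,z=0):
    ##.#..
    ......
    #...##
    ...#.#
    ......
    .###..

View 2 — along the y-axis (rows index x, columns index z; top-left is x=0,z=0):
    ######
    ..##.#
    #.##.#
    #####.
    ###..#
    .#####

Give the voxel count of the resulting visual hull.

initial block: 6^3 = 216
[1] x-view keeps 11 columns → grid now 66
[2] y-view keeps 27 columns → grid now 50

voxel count = 50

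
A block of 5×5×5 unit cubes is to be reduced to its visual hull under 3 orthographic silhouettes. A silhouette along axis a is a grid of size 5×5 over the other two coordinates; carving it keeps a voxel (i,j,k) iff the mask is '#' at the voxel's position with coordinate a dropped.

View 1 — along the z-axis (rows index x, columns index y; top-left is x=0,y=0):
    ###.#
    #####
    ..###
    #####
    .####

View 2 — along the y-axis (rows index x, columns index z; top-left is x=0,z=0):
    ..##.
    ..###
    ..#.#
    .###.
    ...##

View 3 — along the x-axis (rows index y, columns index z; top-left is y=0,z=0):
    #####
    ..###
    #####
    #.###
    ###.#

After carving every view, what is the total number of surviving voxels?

46 voxels

initial block: 5^3 = 125
after view 1 [z-axis, 21 of 25 cells solid] → remaining = 105
after view 2 [y-axis, 12 of 25 cells solid] → remaining = 52
after view 3 [x-axis, 21 of 25 cells solid] → remaining = 46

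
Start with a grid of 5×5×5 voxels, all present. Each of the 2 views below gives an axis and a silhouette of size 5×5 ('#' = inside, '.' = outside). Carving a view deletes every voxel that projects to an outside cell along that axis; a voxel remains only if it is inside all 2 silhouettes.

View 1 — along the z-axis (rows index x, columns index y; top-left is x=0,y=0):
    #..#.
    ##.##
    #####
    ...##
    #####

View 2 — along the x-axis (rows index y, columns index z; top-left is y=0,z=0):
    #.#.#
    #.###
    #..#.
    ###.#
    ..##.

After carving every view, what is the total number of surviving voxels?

before carving: 125 voxels (5×5×5)
step 1: project along z, AND mask (18/25) → |grid| = 90
step 2: project along x, AND mask (15/25) → |grid| = 56

remaining voxels: 56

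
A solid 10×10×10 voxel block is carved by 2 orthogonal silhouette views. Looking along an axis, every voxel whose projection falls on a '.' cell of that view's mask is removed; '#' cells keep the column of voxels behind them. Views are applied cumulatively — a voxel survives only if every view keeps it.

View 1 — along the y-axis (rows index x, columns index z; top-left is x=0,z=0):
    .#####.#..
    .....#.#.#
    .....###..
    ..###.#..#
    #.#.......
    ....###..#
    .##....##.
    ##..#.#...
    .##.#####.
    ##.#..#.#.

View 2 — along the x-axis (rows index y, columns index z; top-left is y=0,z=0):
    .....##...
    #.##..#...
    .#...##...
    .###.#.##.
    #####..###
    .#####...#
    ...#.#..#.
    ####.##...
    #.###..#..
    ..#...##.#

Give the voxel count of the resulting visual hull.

before carving: 1000 voxels (10×10×10)
after view 1 [y-axis, 43 of 100 cells solid] → remaining = 430
after view 2 [x-axis, 47 of 100 cells solid] → remaining = 206

206 voxels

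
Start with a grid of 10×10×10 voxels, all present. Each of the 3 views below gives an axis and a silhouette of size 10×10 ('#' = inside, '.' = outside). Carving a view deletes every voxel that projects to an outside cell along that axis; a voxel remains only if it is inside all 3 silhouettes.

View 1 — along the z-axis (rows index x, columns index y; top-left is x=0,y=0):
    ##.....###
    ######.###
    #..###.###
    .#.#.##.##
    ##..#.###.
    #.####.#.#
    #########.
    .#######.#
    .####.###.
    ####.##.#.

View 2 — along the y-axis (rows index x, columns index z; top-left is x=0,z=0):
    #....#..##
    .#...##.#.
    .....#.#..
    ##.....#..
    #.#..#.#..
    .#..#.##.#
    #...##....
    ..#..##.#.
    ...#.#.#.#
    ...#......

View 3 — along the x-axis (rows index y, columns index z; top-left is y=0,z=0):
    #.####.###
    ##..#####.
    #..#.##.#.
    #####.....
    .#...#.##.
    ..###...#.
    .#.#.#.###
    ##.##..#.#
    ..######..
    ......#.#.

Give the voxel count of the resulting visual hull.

voxel count = 130

start: 10×10×10 = 1000 voxels
carve view 1 (along z, XY-mask fill 71/100): 710 voxels remain
carve view 2 (along y, XZ-mask fill 34/100): 241 voxels remain
carve view 3 (along x, YZ-mask fill 53/100): 130 voxels remain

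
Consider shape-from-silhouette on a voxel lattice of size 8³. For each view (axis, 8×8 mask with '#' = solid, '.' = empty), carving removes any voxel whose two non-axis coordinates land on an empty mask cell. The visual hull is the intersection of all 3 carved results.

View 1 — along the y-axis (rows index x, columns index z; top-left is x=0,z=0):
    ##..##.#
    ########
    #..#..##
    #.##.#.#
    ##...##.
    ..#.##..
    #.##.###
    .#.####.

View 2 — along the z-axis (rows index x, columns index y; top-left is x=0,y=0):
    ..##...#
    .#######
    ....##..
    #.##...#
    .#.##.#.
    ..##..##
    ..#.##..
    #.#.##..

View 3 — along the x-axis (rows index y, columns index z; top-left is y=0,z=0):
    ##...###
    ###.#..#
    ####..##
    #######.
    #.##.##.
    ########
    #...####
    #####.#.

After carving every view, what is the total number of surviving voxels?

initial block: 8^3 = 512
V1 y: intersect with XZ mask (40 set) -- 320 left
V2 z: intersect with XY mask (31 set) -- 165 left
V3 x: intersect with YZ mask (47 set) -- 123 left

voxel count = 123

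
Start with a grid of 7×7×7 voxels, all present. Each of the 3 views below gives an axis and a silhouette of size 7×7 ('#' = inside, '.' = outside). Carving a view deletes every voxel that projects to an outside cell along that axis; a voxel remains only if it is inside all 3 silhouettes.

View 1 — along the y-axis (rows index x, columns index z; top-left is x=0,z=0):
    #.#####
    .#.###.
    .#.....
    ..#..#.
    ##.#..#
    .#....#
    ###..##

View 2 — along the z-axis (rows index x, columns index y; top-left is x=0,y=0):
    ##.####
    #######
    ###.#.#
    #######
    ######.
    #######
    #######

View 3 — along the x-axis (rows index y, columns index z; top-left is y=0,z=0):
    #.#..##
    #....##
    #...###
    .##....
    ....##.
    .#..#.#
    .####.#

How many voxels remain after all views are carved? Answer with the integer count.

start: 7×7×7 = 343 voxels
after view 1 [y-axis, 24 of 49 cells solid] → remaining = 168
after view 2 [z-axis, 45 of 49 cells solid] → remaining = 156
after view 3 [x-axis, 23 of 49 cells solid] → remaining = 71

71 voxels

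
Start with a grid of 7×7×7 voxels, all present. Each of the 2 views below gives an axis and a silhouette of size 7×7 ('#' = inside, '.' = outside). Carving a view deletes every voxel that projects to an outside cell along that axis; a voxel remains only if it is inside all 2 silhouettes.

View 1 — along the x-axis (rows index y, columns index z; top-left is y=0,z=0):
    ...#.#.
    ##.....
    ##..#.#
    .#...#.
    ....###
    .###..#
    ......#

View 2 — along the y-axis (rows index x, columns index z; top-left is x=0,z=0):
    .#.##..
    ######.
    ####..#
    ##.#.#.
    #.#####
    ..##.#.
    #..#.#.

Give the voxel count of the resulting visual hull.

start: 7×7×7 = 343 voxels
step 1: project along x, AND mask (18/49) → |grid| = 126
step 2: project along y, AND mask (30/49) → |grid| = 73

voxel count = 73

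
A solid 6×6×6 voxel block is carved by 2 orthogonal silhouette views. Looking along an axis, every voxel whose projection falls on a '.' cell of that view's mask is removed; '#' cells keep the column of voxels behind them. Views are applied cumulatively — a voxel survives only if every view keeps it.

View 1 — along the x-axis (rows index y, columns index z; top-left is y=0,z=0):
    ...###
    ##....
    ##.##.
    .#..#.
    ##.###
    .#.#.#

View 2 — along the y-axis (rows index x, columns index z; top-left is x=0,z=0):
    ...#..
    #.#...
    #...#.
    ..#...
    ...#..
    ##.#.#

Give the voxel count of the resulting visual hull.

33 voxels

full grid |V| = 216
carve view 1 (along x, YZ-mask fill 19/36): 114 voxels remain
carve view 2 (along y, XZ-mask fill 11/36): 33 voxels remain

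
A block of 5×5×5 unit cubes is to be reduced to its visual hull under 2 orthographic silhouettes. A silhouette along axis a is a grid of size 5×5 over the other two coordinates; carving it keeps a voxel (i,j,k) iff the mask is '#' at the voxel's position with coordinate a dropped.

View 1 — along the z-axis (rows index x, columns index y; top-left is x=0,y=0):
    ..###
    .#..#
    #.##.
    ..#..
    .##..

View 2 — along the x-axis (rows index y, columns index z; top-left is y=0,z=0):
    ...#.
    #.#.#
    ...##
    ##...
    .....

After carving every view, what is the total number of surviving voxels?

start: 5×5×5 = 125 voxels
carve view 1 (along z, XY-mask fill 11/25): 55 voxels remain
carve view 2 (along x, YZ-mask fill 8/25): 19 voxels remain

|visual hull| = 19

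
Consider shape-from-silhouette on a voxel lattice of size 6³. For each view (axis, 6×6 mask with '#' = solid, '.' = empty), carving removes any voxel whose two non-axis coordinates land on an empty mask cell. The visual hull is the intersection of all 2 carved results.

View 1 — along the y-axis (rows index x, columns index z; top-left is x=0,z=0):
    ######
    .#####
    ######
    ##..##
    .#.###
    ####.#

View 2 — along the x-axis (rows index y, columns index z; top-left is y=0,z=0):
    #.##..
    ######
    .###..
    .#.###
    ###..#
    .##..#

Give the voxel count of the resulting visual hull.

116 voxels

initial block: 6^3 = 216
after view 1 [y-axis, 30 of 36 cells solid] → remaining = 180
after view 2 [x-axis, 23 of 36 cells solid] → remaining = 116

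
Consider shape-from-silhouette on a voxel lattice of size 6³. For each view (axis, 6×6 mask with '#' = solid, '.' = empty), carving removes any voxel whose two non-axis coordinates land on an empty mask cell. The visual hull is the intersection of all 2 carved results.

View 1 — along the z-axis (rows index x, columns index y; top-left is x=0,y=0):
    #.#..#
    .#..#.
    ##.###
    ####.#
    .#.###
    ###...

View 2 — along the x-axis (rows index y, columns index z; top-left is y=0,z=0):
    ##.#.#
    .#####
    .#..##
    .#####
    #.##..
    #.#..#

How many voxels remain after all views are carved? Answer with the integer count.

remaining voxels: 86

initial block: 6^3 = 216
  1. axis=2 (XY plane), |mask|=22  ⇒  voxels=132
  2. axis=0 (YZ plane), |mask|=23  ⇒  voxels=86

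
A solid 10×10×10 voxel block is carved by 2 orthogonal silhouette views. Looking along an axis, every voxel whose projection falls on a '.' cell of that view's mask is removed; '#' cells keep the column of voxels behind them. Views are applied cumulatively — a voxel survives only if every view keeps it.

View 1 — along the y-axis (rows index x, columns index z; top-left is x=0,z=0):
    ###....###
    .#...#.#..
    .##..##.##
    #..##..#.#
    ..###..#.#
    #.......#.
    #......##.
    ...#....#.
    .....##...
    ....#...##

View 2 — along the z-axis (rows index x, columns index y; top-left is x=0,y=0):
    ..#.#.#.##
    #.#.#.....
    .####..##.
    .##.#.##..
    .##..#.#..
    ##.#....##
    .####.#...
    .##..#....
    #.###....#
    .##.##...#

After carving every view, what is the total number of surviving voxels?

176 voxels

start: 10×10×10 = 1000 voxels
after view 1 [y-axis, 37 of 100 cells solid] → remaining = 370
after view 2 [z-axis, 46 of 100 cells solid] → remaining = 176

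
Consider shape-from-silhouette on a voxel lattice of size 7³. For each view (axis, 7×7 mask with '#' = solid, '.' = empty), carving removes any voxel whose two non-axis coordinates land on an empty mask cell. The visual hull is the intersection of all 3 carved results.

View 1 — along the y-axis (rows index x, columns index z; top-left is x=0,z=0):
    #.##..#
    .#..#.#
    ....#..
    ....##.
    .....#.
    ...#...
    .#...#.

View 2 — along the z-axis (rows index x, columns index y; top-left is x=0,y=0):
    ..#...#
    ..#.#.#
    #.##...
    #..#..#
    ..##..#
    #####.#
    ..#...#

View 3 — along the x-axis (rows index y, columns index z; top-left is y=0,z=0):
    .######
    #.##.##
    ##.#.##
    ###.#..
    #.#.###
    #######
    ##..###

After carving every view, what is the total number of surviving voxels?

28 voxels

full grid |V| = 343
V1 y: intersect with XZ mask (14 set) -- 98 left
V2 z: intersect with XY mask (22 set) -- 39 left
V3 x: intersect with YZ mask (37 set) -- 28 left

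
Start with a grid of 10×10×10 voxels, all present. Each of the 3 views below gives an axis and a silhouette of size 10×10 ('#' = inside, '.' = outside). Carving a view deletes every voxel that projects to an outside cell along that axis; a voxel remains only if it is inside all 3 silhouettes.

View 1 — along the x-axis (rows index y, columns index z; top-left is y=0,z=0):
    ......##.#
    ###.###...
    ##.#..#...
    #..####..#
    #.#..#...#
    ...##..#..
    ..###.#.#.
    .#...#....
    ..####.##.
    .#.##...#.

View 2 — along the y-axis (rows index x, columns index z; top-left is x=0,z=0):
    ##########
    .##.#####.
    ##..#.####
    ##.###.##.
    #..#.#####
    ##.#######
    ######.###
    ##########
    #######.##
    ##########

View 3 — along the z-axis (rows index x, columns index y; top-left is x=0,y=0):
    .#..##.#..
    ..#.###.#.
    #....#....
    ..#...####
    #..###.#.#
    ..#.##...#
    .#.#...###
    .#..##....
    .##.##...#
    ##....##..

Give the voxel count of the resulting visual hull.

before carving: 1000 voxels (10×10×10)
step 1: project along x, AND mask (43/100) → |grid| = 430
step 2: project along y, AND mask (85/100) → |grid| = 364
step 3: project along z, AND mask (43/100) → |grid| = 153

remaining voxels: 153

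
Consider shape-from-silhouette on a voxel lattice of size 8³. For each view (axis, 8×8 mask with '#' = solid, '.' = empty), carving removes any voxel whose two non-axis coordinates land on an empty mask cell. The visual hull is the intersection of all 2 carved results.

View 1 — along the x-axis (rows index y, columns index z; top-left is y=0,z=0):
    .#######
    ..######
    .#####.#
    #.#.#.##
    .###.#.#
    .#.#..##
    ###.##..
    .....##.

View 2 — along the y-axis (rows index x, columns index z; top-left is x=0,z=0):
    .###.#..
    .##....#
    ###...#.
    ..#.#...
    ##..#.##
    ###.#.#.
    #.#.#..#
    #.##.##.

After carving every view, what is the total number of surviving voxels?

remaining voxels: 157

before carving: 512 voxels (8×8×8)
[1] x-view keeps 40 columns → grid now 320
[2] y-view keeps 32 columns → grid now 157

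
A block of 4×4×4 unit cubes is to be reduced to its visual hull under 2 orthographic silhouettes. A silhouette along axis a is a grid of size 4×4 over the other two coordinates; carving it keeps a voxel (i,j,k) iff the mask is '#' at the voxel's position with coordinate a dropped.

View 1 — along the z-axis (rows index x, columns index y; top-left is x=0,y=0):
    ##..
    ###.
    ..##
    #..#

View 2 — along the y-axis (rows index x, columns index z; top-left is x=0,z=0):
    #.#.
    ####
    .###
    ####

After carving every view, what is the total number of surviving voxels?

start: 4×4×4 = 64 voxels
[1] z-view keeps 9 columns → grid now 36
[2] y-view keeps 13 columns → grid now 30

30 voxels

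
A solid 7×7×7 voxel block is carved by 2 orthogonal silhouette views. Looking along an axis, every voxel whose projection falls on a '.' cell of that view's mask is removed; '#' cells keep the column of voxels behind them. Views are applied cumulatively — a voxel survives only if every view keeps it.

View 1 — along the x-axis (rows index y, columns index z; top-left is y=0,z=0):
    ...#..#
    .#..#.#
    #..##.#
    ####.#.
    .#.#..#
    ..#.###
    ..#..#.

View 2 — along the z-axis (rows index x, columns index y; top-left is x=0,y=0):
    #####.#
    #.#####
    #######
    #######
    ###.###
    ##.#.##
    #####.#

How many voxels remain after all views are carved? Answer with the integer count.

before carving: 343 voxels (7×7×7)
  1. axis=0 (YZ plane), |mask|=23  ⇒  voxels=161
  2. axis=2 (XY plane), |mask|=43  ⇒  voxels=138

voxel count = 138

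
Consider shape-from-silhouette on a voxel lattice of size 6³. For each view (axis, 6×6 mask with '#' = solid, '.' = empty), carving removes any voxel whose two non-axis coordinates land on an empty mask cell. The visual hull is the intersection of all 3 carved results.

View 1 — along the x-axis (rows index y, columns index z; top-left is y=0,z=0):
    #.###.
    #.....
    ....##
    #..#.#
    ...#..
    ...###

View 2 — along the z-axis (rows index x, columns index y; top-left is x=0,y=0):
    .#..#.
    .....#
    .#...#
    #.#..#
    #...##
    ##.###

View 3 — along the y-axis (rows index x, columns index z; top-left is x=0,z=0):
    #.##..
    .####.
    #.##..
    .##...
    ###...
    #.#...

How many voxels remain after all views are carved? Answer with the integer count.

voxel count = 13

initial block: 6^3 = 216
  1. axis=0 (YZ plane), |mask|=14  ⇒  voxels=84
  2. axis=2 (XY plane), |mask|=16  ⇒  voxels=38
  3. axis=1 (XZ plane), |mask|=17  ⇒  voxels=13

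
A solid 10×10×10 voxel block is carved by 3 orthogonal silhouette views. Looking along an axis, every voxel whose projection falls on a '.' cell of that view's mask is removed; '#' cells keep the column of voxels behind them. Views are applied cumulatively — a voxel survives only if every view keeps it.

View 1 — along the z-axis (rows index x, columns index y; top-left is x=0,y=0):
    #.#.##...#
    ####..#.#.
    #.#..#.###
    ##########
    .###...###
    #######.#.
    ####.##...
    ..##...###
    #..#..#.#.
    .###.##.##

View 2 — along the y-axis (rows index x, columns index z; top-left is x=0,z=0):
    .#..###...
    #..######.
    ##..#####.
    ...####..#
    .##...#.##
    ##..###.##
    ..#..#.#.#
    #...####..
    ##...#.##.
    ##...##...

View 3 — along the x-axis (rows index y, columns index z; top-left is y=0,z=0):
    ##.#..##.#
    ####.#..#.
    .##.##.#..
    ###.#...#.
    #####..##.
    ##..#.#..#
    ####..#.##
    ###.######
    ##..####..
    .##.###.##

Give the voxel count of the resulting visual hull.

210 voxels

initial block: 10^3 = 1000
step 1: project along z, AND mask (63/100) → |grid| = 630
step 2: project along y, AND mask (53/100) → |grid| = 337
step 3: project along x, AND mask (63/100) → |grid| = 210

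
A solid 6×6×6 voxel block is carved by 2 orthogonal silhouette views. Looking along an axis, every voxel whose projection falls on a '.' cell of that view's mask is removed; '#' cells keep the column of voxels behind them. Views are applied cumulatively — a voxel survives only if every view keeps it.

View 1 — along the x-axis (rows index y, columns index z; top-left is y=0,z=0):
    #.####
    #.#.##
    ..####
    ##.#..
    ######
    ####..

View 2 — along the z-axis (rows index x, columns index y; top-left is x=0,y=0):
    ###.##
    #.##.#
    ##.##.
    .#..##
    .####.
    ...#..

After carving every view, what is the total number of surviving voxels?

remaining voxels: 91

start: 6×6×6 = 216 voxels
after view 1 [x-axis, 26 of 36 cells solid] → remaining = 156
after view 2 [z-axis, 21 of 36 cells solid] → remaining = 91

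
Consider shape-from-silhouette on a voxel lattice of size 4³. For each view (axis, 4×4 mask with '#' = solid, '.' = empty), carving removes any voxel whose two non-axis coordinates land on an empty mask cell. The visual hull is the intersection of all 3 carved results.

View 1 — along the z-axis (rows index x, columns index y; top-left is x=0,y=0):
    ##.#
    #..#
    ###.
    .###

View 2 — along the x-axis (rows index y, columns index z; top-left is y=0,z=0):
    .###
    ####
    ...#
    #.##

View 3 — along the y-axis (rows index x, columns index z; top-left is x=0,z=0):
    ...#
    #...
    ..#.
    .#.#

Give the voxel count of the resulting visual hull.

10 voxels

initial block: 4^3 = 64
after view 1 [z-axis, 11 of 16 cells solid] → remaining = 44
after view 2 [x-axis, 11 of 16 cells solid] → remaining = 32
after view 3 [y-axis, 5 of 16 cells solid] → remaining = 10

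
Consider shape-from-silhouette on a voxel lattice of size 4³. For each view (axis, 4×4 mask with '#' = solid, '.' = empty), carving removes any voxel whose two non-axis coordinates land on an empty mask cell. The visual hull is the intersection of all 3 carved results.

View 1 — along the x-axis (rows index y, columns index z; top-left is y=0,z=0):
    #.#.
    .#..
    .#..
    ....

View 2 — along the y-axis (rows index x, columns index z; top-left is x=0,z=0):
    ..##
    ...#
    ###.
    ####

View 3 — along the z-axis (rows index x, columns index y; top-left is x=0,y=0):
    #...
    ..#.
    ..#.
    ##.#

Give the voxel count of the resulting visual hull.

start: 4×4×4 = 64 voxels
[1] x-view keeps 4 columns → grid now 16
[2] y-view keeps 10 columns → grid now 9
[3] z-view keeps 6 columns → grid now 5

|visual hull| = 5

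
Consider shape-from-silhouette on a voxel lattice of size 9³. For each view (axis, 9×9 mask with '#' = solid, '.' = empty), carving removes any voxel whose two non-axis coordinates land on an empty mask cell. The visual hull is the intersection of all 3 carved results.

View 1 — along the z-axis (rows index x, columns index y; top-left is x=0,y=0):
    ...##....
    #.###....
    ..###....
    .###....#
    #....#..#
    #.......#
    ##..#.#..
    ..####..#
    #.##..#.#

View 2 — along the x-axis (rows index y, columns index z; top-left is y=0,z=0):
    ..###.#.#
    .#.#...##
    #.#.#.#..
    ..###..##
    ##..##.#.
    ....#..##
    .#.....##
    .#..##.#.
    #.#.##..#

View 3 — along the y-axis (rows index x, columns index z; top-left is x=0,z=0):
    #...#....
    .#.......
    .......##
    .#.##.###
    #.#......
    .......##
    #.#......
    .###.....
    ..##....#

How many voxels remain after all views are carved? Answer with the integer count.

initial block: 9^3 = 729
[1] z-view keeps 32 columns → grid now 288
[2] x-view keeps 38 columns → grid now 145
[3] y-view keeps 23 columns → grid now 41

voxel count = 41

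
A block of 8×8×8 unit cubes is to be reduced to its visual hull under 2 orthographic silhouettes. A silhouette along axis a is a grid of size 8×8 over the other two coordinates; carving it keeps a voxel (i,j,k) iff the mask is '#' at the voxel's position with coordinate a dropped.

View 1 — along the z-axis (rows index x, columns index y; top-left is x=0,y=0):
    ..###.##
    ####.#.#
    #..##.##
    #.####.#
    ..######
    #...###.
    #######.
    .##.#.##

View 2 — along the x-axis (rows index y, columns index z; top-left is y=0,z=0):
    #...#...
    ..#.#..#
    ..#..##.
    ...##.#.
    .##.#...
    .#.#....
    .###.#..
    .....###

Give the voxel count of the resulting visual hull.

remaining voxels: 128

full grid |V| = 512
carve view 1 (along z, XY-mask fill 44/64): 352 voxels remain
carve view 2 (along x, YZ-mask fill 23/64): 128 voxels remain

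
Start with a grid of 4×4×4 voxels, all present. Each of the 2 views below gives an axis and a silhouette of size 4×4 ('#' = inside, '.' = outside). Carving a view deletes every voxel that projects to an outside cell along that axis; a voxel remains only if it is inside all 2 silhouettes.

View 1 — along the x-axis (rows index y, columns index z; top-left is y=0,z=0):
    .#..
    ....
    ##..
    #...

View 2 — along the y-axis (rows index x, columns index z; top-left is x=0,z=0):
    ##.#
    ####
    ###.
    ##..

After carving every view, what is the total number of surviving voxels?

start: 4×4×4 = 64 voxels
after view 1 [x-axis, 4 of 16 cells solid] → remaining = 16
after view 2 [y-axis, 12 of 16 cells solid] → remaining = 16

remaining voxels: 16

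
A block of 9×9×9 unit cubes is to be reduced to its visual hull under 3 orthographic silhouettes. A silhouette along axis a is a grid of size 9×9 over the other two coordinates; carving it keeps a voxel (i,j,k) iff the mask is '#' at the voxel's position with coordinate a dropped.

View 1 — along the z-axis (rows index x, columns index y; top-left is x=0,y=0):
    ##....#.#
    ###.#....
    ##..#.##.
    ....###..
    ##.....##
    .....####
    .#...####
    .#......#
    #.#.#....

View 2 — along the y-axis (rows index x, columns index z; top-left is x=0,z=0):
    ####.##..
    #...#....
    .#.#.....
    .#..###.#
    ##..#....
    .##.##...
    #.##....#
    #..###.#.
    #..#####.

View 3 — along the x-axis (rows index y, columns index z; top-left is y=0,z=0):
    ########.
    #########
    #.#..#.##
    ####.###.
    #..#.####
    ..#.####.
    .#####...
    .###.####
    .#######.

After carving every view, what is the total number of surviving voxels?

voxel count = 103

initial block: 9^3 = 729
carve view 1 (along z, XY-mask fill 34/81): 306 voxels remain
carve view 2 (along y, XZ-mask fill 37/81): 133 voxels remain
carve view 3 (along x, YZ-mask fill 59/81): 103 voxels remain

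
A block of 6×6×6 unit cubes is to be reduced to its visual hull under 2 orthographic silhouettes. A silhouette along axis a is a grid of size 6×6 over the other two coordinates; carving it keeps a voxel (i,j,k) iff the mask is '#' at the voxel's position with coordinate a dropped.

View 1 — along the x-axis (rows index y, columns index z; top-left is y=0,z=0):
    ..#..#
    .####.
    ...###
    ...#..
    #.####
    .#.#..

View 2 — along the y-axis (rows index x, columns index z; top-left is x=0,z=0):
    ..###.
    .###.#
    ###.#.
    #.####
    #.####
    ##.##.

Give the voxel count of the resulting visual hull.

remaining voxels: 74

start: 6×6×6 = 216 voxels
carve view 1 (along x, YZ-mask fill 17/36): 102 voxels remain
carve view 2 (along y, XZ-mask fill 25/36): 74 voxels remain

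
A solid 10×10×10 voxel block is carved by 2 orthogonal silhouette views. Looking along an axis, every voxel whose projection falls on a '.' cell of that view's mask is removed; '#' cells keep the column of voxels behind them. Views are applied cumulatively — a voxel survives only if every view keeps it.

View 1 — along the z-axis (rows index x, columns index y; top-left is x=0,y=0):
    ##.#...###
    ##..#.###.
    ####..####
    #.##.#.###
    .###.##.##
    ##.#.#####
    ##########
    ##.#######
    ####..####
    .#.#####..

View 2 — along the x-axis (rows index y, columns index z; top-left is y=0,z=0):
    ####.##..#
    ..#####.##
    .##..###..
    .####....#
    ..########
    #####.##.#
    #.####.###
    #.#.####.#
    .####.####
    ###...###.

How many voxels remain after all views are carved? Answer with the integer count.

remaining voxels: 516

initial block: 10^3 = 1000
carve view 1 (along z, XY-mask fill 75/100): 750 voxels remain
carve view 2 (along x, YZ-mask fill 69/100): 516 voxels remain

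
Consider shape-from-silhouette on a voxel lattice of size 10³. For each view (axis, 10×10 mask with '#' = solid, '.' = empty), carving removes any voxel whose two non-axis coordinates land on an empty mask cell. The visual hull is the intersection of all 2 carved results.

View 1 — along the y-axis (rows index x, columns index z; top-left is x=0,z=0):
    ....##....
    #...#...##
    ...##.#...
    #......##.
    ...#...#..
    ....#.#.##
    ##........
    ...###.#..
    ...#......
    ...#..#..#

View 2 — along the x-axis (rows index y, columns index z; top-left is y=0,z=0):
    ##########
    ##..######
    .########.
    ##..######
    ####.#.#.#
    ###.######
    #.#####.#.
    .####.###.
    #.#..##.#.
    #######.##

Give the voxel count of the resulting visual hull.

full grid |V| = 1000
after view 1 [y-axis, 28 of 100 cells solid] → remaining = 280
after view 2 [x-axis, 78 of 100 cells solid] → remaining = 213

213 voxels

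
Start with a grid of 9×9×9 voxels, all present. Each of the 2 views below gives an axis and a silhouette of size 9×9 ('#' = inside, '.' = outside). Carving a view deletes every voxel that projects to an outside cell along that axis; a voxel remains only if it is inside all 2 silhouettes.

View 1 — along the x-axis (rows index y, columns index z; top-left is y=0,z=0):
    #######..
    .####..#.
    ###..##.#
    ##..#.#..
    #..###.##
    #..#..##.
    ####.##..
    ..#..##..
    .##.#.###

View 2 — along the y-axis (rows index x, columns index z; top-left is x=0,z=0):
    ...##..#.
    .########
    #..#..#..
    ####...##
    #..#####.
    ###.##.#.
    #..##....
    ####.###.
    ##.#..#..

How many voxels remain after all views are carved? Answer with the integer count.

before carving: 729 voxels (9×9×9)
carve view 1 (along x, YZ-mask fill 47/81): 423 voxels remain
carve view 2 (along y, XZ-mask fill 46/81): 246 voxels remain

|visual hull| = 246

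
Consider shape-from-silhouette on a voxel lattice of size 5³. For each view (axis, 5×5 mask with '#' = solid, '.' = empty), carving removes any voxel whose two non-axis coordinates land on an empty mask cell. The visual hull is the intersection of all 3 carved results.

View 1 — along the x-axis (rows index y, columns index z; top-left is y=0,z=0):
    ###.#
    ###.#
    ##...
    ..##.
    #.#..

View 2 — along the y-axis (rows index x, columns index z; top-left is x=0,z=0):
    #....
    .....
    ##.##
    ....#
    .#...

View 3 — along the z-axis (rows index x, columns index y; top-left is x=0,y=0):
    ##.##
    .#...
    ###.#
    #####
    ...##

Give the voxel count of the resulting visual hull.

voxel count = 14

full grid |V| = 125
carve view 1 (along x, YZ-mask fill 14/25): 70 voxels remain
carve view 2 (along y, XZ-mask fill 7/25): 19 voxels remain
carve view 3 (along z, XY-mask fill 16/25): 14 voxels remain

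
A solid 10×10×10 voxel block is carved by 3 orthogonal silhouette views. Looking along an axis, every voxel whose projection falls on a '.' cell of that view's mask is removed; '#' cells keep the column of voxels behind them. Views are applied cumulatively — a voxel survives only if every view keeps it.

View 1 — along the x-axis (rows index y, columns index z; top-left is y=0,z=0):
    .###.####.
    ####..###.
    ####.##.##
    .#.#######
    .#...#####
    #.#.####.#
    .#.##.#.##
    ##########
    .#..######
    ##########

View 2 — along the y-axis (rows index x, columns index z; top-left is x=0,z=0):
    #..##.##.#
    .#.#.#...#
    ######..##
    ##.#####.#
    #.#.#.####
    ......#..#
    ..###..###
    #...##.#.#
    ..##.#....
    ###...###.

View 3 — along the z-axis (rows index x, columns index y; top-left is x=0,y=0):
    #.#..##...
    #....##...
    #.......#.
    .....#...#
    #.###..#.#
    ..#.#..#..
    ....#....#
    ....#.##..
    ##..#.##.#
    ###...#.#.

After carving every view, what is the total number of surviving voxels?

before carving: 1000 voxels (10×10×10)
after view 1 [x-axis, 76 of 100 cells solid] → remaining = 760
after view 2 [y-axis, 55 of 100 cells solid] → remaining = 412
after view 3 [z-axis, 36 of 100 cells solid] → remaining = 141

voxel count = 141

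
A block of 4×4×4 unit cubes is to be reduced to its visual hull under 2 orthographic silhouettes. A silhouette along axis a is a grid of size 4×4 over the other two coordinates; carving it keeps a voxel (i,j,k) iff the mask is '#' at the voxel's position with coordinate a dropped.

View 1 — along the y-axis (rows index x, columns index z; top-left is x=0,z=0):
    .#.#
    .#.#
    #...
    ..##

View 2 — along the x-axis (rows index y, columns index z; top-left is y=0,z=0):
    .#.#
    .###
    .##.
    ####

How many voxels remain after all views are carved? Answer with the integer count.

21 voxels

start: 4×4×4 = 64 voxels
after view 1 [y-axis, 7 of 16 cells solid] → remaining = 28
after view 2 [x-axis, 11 of 16 cells solid] → remaining = 21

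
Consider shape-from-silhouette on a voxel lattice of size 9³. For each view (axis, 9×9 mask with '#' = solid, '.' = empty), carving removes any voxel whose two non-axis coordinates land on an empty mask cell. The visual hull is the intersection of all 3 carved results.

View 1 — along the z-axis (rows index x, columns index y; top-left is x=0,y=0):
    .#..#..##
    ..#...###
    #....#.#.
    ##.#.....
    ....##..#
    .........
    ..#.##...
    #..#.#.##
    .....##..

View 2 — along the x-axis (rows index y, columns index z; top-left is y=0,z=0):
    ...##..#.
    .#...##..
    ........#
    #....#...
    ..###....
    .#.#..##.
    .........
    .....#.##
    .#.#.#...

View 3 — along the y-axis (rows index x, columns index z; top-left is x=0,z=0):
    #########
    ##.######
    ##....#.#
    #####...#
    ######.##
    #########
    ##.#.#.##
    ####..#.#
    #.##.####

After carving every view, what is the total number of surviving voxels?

initial block: 9^3 = 729
[1] z-view keeps 27 columns → grid now 243
[2] x-view keeps 22 columns → grid now 74
[3] y-view keeps 63 columns → grid now 51

remaining voxels: 51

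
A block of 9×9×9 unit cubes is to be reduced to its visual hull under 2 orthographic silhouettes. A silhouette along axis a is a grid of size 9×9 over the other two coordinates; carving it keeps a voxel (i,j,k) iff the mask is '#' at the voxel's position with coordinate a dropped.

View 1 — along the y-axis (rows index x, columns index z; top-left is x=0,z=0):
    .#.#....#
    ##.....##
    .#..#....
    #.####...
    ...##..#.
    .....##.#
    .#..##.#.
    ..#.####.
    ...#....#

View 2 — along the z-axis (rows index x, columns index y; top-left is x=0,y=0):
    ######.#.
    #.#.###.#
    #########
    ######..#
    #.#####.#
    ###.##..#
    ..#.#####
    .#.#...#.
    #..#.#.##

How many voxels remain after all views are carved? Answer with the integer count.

|visual hull| = 186

before carving: 729 voxels (9×9×9)
carve view 1 (along y, XZ-mask fill 31/81): 279 voxels remain
carve view 2 (along z, XY-mask fill 56/81): 186 voxels remain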